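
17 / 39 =0.44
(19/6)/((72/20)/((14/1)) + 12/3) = 665/894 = 0.74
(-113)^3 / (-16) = 1442897 / 16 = 90181.06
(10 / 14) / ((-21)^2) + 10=30875 / 3087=10.00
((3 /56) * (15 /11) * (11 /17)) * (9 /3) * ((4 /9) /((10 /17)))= 3 /28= 0.11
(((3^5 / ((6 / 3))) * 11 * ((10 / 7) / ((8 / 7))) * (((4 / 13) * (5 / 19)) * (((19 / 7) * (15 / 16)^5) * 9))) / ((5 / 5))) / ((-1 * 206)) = -11.62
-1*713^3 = -362467097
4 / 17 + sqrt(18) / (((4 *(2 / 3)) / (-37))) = 4 / 17-333 *sqrt(2) / 8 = -58.63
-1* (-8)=8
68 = 68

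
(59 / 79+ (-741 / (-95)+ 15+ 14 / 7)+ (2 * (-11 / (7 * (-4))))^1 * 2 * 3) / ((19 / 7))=83672 / 7505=11.15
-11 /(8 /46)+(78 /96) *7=-921 /16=-57.56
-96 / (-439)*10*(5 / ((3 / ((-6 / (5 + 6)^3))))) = -9600 / 584309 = -0.02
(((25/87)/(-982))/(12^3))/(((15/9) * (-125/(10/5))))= 1/615124800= 0.00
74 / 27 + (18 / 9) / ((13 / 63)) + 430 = 155294 / 351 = 442.43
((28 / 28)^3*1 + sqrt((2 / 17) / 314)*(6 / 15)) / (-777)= -1 / 777 - 2*sqrt(2669) / 10369065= -0.00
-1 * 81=-81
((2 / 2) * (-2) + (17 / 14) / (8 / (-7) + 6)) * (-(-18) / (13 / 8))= -252 / 13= -19.38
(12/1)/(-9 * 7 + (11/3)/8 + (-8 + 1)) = -0.17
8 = 8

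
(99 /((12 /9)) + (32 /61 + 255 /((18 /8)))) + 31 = 219.11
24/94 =12/47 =0.26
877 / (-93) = -877 / 93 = -9.43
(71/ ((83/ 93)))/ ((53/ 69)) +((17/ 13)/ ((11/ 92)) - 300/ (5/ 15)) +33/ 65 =-2469000478/ 3145285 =-784.98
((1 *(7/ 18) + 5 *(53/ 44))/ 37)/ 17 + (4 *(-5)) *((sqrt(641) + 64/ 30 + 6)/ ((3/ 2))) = -40 *sqrt(641)/ 3 - 9003079/ 83028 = -446.01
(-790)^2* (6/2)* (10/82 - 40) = -3061210500/41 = -74663670.73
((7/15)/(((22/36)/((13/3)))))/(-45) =-182/2475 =-0.07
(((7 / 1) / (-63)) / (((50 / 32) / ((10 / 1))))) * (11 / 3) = -352 / 135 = -2.61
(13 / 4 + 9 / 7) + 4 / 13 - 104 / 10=-10113 / 1820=-5.56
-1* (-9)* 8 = 72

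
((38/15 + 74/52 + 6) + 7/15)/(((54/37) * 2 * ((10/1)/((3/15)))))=10027/140400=0.07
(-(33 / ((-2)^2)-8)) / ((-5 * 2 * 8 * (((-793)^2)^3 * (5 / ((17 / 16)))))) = 17 / 6366182570215527654400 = 0.00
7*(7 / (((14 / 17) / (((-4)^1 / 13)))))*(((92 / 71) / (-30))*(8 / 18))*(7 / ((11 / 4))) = 1226176 / 1370655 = 0.89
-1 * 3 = -3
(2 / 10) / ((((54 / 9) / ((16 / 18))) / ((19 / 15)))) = 76 / 2025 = 0.04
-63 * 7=-441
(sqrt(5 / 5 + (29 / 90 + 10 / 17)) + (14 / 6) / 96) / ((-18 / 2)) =-0.16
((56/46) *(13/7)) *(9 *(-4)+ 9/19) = -35100/437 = -80.32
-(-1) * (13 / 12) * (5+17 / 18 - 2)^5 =1034.41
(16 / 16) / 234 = 1 / 234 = 0.00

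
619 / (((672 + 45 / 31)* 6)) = 0.15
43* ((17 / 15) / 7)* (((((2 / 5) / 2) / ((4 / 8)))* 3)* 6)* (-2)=-17544 / 175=-100.25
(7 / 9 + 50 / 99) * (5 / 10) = 127 / 198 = 0.64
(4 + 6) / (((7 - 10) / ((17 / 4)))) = -85 / 6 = -14.17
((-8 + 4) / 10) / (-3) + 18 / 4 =139 / 30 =4.63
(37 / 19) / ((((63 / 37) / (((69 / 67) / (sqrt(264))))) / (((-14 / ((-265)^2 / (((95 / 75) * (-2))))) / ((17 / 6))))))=62974 * sqrt(66) / 39593206125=0.00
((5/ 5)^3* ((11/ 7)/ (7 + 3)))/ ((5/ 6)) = 33/ 175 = 0.19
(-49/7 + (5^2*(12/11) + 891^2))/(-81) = -8732914/891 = -9801.25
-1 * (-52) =52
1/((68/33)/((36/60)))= 99/340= 0.29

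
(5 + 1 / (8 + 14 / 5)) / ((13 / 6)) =275 / 117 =2.35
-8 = -8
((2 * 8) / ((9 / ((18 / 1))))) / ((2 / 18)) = 288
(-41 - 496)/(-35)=537/35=15.34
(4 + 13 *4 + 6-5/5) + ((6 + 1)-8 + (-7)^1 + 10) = 63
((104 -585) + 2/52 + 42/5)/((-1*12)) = 61433/1560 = 39.38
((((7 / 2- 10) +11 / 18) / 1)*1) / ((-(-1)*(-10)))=53 / 90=0.59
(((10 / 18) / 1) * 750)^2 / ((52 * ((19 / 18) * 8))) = 390625 / 988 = 395.37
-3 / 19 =-0.16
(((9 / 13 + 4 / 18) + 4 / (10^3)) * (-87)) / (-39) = 779143 / 380250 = 2.05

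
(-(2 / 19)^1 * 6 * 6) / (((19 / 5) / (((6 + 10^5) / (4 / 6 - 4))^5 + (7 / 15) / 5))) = 5469140446841810154298230528 / 225625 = 24239957659132676584147.28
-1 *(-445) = 445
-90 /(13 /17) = -1530 /13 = -117.69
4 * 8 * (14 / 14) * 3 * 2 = 192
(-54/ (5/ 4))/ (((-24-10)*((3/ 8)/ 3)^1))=864/ 85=10.16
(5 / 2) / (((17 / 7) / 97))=3395 / 34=99.85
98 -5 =93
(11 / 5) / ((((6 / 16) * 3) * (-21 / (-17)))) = 1496 / 945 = 1.58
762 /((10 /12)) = 914.40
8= 8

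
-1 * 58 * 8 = -464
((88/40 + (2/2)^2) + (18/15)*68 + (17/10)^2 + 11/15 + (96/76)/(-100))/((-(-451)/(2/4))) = 503941/5141400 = 0.10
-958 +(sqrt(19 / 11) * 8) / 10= -958 +4 * sqrt(209) / 55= -956.95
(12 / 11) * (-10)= -120 / 11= -10.91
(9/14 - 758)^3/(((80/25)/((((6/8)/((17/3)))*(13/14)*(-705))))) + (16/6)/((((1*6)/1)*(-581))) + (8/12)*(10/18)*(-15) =367241598347135537849/31222066176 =11762245210.71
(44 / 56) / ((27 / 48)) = 88 / 63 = 1.40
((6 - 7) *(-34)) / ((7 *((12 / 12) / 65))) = 2210 / 7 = 315.71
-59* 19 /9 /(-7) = 1121 /63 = 17.79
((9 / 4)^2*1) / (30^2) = 0.01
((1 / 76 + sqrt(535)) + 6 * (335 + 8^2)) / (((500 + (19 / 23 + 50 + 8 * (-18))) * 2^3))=23 * sqrt(535) / 74856 + 4184735 / 5689056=0.74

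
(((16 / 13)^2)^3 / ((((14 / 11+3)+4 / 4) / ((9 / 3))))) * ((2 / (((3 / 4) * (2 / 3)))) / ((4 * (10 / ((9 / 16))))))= 0.11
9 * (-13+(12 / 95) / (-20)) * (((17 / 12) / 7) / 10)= -2.37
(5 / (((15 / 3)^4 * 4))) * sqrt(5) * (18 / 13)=0.01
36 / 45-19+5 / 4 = -339 / 20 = -16.95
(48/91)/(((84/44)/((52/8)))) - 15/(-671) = 59783/32879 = 1.82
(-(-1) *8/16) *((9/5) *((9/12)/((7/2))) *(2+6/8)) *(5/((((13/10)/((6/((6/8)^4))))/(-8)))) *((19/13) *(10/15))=-1070080/3549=-301.52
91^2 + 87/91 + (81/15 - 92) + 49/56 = 29834281/3640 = 8196.23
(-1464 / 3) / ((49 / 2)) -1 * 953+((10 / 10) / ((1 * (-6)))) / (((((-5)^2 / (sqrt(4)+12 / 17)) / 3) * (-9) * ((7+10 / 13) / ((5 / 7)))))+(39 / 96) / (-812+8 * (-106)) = -39133006568809 / 40222304640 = -972.92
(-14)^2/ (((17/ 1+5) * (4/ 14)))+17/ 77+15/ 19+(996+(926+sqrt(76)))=2 * sqrt(19)+2858983/ 1463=1962.91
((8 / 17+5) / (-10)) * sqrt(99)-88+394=300.56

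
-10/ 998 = -5/ 499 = -0.01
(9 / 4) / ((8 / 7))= 63 / 32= 1.97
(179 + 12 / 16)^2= 516961 / 16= 32310.06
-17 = -17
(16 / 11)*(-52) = -832 / 11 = -75.64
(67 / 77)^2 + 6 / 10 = 40232 / 29645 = 1.36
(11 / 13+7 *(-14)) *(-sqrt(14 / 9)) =121.17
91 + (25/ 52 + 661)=39129/ 52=752.48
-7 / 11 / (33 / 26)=-182 / 363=-0.50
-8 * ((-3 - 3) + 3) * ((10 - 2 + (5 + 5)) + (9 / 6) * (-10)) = 72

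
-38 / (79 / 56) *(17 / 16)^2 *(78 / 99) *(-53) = 26483093 / 20856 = 1269.81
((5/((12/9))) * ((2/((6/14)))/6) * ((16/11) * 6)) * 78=21840/11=1985.45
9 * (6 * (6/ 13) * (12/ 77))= 3.88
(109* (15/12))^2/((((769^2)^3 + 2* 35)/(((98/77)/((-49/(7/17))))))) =-297025/309378145850051710696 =-0.00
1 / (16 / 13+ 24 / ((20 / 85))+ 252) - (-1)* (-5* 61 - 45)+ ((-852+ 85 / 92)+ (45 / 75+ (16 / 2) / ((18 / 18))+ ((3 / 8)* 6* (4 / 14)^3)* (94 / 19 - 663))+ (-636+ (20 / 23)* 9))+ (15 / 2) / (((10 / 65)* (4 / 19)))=-1954544281671 / 1203820240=-1623.62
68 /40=17 /10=1.70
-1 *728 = -728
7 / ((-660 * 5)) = -7 / 3300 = -0.00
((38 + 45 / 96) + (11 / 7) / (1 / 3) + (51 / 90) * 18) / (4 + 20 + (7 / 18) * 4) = 538101 / 257600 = 2.09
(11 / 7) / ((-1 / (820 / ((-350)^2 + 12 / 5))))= -11275 / 1071896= -0.01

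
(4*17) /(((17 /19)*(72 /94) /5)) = 4465 /9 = 496.11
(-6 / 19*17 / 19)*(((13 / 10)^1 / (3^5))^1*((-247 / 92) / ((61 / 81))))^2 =-485537 / 4724181600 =-0.00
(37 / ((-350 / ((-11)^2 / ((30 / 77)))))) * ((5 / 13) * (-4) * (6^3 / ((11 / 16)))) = 5157504 / 325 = 15869.24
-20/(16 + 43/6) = -120/139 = -0.86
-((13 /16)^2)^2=-28561 /65536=-0.44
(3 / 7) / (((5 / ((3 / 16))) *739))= 9 / 413840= 0.00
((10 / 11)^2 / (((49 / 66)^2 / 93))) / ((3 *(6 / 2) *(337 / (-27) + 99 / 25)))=-3138750 / 1726319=-1.82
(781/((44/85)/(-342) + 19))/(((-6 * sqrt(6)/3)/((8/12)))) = -5.59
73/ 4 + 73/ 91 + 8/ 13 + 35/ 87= 635573/ 31668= 20.07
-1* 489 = -489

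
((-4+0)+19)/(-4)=-15/4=-3.75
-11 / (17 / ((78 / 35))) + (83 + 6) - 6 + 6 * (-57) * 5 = -968923 / 595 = -1628.44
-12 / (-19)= 12 / 19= 0.63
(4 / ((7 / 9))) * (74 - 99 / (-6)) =3258 / 7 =465.43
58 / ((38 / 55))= 1595 / 19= 83.95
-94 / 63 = -1.49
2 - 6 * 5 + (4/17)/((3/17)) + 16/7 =-512/21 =-24.38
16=16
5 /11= 0.45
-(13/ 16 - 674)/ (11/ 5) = 53855/ 176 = 305.99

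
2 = 2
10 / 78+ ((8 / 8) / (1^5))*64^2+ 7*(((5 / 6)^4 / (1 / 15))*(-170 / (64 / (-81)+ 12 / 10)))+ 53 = -872842727 / 51792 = -16852.85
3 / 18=1 / 6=0.17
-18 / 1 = -18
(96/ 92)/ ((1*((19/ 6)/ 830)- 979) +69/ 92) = -59760/ 56024159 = -0.00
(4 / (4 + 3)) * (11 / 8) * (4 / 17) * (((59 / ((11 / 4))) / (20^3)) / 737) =59 / 87703000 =0.00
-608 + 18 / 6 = -605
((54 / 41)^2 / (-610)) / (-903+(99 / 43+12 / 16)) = 1032 / 326593085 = 0.00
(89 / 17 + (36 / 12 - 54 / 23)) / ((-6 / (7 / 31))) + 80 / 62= 38863 / 36363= 1.07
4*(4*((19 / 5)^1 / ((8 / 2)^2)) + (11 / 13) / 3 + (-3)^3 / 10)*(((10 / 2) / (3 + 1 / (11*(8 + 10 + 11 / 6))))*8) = -11990440 / 153387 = -78.17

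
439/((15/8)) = 3512/15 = 234.13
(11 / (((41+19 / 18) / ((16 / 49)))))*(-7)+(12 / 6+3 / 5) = 53047 / 26495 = 2.00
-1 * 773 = -773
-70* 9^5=-4133430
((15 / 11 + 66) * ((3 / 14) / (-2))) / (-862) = 2223 / 265496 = 0.01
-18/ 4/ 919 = -9/ 1838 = -0.00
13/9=1.44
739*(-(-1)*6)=4434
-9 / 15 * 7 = -21 / 5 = -4.20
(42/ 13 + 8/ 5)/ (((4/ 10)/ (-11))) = -1727/ 13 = -132.85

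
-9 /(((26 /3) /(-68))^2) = -554.06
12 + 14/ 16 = 103/ 8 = 12.88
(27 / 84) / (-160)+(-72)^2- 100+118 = 5202.00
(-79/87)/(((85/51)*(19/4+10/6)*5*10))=-474/279125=-0.00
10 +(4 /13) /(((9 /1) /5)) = 1190 /117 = 10.17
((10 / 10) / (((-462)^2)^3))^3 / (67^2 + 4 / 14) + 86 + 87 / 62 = 11184638755612303209638305954189081924009350478656307231 / 127965972107023952573828191393194884533784781265305600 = 87.40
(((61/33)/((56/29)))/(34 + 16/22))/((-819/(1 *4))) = -1769/13140036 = -0.00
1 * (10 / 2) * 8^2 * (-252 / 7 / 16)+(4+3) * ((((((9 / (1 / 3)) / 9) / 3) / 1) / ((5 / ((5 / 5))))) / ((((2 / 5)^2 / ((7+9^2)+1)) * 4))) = -8405 / 16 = -525.31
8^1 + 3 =11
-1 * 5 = -5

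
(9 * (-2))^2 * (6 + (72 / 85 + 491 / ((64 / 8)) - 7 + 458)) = 28598751 / 170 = 168227.95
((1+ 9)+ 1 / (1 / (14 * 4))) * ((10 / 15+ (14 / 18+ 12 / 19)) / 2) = 68.51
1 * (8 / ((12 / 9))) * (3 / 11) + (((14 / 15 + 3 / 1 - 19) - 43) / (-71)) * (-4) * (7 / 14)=0.00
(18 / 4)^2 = 81 / 4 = 20.25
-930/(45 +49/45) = -20925/1037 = -20.18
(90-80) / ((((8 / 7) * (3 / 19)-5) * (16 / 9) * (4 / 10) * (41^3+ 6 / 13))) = -0.00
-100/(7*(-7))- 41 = -1909/49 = -38.96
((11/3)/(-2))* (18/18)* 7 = -12.83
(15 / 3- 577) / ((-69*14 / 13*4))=1859 / 966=1.92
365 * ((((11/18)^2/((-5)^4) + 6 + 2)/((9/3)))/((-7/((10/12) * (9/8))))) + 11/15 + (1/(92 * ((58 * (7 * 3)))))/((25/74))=-78441553867/605102400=-129.63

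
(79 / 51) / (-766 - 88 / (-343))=-0.00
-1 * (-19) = 19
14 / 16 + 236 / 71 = 2385 / 568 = 4.20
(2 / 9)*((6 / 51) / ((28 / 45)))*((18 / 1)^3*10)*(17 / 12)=3471.43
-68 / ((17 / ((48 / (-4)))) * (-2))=-24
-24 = -24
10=10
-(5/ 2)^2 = -25/ 4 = -6.25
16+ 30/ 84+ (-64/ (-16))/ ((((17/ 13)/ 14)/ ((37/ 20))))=113741/ 1190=95.58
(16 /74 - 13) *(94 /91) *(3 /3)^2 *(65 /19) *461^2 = -47245543510 /4921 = -9600801.36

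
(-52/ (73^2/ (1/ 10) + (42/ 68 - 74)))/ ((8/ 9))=-1989/ 1809365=-0.00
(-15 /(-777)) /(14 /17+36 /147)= 119 /6586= 0.02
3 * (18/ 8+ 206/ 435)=4739/ 580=8.17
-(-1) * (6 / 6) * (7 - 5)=2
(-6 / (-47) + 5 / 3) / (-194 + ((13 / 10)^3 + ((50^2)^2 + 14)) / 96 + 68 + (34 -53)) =8096000 / 293096521259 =0.00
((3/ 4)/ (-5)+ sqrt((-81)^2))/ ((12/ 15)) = 1617/ 16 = 101.06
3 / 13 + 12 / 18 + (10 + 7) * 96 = 63683 / 39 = 1632.90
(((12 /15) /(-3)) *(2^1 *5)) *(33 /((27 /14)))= -1232 /27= -45.63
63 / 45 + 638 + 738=6887 / 5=1377.40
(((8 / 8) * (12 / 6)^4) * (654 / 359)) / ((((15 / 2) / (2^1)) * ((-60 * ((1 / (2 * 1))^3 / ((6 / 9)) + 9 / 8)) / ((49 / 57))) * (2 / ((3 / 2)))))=-97664 / 1534725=-0.06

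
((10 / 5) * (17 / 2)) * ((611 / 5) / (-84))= -10387 / 420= -24.73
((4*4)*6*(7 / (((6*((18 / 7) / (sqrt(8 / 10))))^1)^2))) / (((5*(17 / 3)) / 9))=2744 / 3825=0.72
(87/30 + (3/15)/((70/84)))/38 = 157/1900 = 0.08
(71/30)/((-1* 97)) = -71/2910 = -0.02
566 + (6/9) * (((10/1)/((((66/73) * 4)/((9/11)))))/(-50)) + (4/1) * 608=2997.97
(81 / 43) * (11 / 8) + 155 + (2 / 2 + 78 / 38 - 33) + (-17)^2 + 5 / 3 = 8202211 / 19608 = 418.31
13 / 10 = 1.30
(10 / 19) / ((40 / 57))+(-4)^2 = 67 / 4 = 16.75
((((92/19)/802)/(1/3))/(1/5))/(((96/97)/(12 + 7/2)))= 345805/243808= 1.42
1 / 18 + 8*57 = 8209 / 18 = 456.06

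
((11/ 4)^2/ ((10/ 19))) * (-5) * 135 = -310365/ 32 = -9698.91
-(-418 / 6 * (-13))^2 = -7382089 / 9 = -820232.11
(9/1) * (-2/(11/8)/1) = -144/11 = -13.09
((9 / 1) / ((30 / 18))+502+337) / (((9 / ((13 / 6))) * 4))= 27443 / 540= 50.82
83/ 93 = 0.89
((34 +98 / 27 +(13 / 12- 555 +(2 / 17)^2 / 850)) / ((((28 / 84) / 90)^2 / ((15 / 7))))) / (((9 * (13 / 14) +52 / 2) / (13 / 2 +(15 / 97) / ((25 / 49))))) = -15969867.32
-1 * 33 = -33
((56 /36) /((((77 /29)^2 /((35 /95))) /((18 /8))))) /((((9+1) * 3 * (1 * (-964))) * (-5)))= 841 /664870800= 0.00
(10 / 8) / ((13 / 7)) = 35 / 52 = 0.67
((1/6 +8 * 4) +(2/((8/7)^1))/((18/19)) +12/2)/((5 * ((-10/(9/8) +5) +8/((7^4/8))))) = -6917281/3338360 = -2.07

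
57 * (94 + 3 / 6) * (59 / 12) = 211869 / 8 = 26483.62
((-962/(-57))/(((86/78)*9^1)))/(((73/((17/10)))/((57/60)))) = 106301/2825100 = 0.04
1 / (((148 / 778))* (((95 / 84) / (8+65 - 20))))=865914 / 3515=246.35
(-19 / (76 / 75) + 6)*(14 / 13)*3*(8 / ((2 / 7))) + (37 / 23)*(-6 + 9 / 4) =-1386663 / 1196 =-1159.42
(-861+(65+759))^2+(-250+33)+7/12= 13831/12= 1152.58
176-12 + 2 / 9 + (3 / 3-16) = 149.22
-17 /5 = -3.40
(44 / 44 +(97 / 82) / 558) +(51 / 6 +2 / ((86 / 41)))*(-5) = -91027391 / 1967508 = -46.27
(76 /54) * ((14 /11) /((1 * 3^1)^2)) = 532 /2673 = 0.20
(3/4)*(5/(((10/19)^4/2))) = 390963/4000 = 97.74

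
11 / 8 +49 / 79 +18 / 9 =2525 / 632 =4.00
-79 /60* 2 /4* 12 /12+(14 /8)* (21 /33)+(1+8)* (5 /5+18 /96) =29417 /2640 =11.14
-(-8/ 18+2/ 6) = 0.11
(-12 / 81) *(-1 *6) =8 / 9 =0.89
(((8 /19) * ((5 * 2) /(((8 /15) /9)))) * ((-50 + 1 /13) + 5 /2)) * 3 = -10108.60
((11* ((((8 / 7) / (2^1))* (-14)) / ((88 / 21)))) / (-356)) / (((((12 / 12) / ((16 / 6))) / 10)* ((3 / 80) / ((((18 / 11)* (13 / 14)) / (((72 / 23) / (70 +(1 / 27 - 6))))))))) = 103394200 / 79299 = 1303.85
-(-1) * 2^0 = 1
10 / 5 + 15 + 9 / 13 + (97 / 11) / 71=180891 / 10153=17.82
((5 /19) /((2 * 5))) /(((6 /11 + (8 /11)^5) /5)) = 805255 /4583332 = 0.18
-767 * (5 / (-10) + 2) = -2301 / 2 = -1150.50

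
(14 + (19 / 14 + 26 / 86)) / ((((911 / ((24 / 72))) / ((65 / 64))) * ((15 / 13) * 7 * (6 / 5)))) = 7965815 / 13267425024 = 0.00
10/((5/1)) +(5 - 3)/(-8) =7/4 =1.75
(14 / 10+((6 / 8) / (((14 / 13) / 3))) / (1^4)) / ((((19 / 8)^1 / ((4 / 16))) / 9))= 8793 / 2660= 3.31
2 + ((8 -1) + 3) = 12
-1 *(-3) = 3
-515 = -515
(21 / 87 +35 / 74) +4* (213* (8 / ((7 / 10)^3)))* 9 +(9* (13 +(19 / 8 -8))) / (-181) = 95310603440247 / 532920472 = 178845.83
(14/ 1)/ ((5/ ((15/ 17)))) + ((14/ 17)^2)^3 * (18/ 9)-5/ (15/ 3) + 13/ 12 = 920454361/ 289650828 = 3.18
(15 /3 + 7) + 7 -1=18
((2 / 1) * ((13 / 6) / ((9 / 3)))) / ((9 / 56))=728 / 81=8.99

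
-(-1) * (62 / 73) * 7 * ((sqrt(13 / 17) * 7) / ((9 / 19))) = 57722 * sqrt(221) / 11169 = 76.83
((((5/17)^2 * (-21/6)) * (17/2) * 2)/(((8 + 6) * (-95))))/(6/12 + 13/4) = 1/969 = 0.00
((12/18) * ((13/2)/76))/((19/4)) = 13/1083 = 0.01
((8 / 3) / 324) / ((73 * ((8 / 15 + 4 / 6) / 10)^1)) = 50 / 53217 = 0.00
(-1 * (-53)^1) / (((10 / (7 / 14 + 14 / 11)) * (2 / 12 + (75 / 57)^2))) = 4.95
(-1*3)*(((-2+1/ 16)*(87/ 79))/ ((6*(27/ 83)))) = 74617/ 22752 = 3.28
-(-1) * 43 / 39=43 / 39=1.10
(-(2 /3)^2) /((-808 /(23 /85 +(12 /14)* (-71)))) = -36049 /1081710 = -0.03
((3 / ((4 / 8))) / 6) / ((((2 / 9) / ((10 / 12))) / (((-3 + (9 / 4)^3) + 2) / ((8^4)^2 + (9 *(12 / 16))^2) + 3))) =9663704655 / 858995792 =11.25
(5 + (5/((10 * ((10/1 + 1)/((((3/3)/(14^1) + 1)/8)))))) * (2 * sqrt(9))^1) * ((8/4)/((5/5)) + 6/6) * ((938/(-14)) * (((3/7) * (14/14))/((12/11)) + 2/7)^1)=-23696895/34496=-686.95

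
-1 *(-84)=84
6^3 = 216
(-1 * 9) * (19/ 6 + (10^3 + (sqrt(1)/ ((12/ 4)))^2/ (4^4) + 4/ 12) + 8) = -2330497/ 256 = -9103.50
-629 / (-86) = 629 / 86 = 7.31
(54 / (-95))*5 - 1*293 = -295.84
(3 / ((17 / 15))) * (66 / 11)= 270 / 17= 15.88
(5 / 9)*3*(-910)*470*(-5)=10692500 / 3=3564166.67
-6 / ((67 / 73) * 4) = -219 / 134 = -1.63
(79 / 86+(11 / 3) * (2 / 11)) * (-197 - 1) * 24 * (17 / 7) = -5506776 / 301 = -18294.94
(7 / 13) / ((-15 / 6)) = -14 / 65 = -0.22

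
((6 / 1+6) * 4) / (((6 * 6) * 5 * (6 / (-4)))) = -8 / 45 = -0.18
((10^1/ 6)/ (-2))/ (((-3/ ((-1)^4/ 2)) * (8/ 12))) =5/ 24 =0.21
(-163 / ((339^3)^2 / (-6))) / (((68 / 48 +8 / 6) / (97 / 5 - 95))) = -18256 / 1030566117541455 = -0.00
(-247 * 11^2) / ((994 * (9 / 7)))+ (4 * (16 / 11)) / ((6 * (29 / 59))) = -8729665 / 407682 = -21.41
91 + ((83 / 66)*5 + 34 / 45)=97063 / 990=98.04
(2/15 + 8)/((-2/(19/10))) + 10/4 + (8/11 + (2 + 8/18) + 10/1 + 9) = 41939/2475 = 16.95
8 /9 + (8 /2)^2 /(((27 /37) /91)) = 1996.15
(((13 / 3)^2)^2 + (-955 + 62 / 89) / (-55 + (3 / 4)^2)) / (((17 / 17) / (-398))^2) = 368145679370108 / 6279039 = 58630895.49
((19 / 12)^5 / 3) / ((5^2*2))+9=9.07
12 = 12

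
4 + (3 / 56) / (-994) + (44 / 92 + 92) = 96.48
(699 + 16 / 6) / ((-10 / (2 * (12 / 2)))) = -842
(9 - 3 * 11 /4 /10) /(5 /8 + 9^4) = 327 /262465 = 0.00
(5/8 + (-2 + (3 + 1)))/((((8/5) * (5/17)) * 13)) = 357/832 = 0.43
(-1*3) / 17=-3 / 17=-0.18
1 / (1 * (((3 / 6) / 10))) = 20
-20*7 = -140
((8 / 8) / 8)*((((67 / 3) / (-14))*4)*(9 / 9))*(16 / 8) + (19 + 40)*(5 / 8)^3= 137723 / 10752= 12.81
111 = 111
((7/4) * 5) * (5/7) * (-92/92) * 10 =-125/2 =-62.50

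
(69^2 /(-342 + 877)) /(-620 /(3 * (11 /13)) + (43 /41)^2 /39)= -49759281 /1365528115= -0.04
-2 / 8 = -1 / 4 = -0.25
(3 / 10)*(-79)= -237 / 10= -23.70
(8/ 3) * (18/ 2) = 24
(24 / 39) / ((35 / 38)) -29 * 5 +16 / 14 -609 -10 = -346796 / 455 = -762.19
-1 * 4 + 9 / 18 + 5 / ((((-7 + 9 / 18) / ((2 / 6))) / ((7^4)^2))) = -1478157.60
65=65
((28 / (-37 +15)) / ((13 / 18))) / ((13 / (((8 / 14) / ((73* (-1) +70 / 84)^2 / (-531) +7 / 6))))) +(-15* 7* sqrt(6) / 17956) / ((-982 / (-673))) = -0.00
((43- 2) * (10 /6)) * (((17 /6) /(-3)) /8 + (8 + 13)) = 616435 /432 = 1426.93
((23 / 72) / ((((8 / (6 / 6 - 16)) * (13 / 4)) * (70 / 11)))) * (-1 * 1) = 0.03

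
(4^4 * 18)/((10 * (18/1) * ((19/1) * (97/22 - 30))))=-2816/53485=-0.05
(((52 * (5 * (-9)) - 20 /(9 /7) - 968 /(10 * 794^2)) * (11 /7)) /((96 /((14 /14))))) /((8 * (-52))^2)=-26253157997 /117828791009280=-0.00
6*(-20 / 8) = -15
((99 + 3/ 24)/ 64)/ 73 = 793/ 37376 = 0.02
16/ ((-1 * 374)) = -8/ 187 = -0.04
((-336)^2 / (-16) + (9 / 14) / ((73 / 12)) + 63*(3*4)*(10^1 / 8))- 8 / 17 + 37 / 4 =-212036289 / 34748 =-6102.11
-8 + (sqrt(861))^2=853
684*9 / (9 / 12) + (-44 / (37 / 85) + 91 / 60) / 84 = 1530406807 / 186480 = 8206.81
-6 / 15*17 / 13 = -0.52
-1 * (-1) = 1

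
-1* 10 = -10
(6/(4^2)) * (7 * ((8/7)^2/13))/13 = 0.02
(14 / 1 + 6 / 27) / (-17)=-128 / 153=-0.84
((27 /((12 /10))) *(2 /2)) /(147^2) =5 /4802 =0.00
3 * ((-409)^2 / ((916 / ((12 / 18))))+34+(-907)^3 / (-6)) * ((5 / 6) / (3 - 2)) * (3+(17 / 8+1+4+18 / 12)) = 3614132953.44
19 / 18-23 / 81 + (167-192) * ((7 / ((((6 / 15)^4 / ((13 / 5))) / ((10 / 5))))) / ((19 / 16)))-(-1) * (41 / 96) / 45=-7370807663 / 246240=-29933.43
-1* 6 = -6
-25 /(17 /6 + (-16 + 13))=150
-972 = -972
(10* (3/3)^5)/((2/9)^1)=45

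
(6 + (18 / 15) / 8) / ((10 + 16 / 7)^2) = 6027 / 147920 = 0.04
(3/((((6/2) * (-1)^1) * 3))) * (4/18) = -2/27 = -0.07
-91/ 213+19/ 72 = -835/ 5112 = -0.16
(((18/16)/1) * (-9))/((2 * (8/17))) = -1377/128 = -10.76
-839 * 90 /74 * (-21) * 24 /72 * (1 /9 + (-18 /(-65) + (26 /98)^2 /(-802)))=366653729971 /132316366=2771.04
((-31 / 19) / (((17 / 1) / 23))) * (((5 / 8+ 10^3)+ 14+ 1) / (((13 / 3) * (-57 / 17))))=445625 / 2888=154.30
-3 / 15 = -1 / 5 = -0.20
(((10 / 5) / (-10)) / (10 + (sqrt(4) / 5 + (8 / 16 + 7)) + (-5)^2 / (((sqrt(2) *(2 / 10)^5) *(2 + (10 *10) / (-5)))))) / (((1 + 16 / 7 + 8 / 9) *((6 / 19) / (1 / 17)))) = 1652886 / 97456750231999 + 200390625 *sqrt(2) / 97456750231999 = 0.00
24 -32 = -8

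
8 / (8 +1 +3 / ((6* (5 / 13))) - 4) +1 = 143 / 63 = 2.27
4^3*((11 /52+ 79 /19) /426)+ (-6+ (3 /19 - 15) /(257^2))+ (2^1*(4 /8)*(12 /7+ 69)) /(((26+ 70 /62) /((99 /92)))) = -1592733588059389 /627340624326052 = -2.54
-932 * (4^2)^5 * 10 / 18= -4886364160 / 9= -542929351.11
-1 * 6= -6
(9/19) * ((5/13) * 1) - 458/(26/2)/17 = -7937/4199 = -1.89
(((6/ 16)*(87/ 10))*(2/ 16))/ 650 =261/ 416000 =0.00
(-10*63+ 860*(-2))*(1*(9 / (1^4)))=-21150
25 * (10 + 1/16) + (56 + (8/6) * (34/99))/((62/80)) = 47789695/147312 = 324.41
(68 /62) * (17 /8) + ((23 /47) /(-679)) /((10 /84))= 6570643 /2826580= 2.32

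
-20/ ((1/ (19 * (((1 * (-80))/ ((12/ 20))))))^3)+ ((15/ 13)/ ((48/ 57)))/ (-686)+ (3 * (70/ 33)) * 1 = 13780053647629595675/ 42378336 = 325167407413.77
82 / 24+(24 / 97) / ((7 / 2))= 28415 / 8148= 3.49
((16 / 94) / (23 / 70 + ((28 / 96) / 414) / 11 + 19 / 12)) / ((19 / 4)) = 0.02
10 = 10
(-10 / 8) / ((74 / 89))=-445 / 296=-1.50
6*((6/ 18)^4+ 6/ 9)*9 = 110/ 3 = 36.67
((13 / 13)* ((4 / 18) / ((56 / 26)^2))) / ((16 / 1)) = 0.00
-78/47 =-1.66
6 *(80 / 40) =12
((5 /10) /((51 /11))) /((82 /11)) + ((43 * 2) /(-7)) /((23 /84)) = -8628865 /192372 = -44.86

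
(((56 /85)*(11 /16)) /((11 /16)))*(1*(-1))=-56 /85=-0.66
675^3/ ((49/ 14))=615093750/ 7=87870535.71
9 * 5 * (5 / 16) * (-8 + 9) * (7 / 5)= 315 / 16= 19.69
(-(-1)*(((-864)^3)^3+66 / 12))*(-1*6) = 1609811155868664593702191071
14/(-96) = -7/48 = -0.15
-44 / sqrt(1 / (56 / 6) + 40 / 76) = -88 * sqrt(44821) / 337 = -55.28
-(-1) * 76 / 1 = 76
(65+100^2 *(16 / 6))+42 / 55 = 4410851 / 165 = 26732.43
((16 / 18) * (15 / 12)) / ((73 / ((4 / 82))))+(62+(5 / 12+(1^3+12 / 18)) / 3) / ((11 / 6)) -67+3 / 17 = -328686773 / 10074438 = -32.63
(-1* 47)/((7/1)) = -47/7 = -6.71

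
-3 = -3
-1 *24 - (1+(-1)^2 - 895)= 869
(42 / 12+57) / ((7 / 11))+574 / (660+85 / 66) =8374553 / 87290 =95.94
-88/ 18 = -44/ 9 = -4.89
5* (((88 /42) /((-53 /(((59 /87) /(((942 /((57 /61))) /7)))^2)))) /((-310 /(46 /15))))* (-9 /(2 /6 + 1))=-2225511211 /7604029349509620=-0.00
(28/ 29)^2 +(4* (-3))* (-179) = 2148.93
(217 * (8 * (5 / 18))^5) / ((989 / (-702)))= -18054400000 / 2162943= -8347.15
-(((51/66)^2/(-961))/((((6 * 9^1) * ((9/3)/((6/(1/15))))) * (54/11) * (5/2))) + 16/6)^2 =-750745916466049/105575871600144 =-7.11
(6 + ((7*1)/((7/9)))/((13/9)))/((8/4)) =159/26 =6.12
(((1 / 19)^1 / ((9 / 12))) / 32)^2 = 1 / 207936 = 0.00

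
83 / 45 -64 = -2797 / 45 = -62.16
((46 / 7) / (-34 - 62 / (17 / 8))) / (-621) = 17 / 101493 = 0.00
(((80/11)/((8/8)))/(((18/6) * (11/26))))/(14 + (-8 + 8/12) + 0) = 104/121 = 0.86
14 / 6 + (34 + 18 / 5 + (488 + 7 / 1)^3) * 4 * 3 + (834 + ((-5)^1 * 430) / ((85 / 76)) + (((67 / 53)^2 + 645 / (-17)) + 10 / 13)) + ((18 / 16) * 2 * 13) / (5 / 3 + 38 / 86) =51022645344301559 / 35056320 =1455447843.48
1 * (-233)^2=54289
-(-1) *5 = 5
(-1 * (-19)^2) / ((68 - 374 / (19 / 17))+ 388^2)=-6859 / 2855270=-0.00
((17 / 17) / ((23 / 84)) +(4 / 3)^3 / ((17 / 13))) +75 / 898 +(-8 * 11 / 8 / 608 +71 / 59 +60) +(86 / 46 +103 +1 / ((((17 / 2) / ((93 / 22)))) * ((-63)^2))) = 1747488748458913 / 10183304008416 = 171.60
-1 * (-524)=524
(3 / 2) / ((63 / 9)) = 3 / 14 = 0.21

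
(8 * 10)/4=20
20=20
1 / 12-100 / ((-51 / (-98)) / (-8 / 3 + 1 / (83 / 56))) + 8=19853801 / 50796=390.85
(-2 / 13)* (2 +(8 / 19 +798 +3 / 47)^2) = -1016875238214 / 10366837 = -98089.25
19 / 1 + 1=20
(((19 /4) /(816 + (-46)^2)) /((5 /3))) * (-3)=-171 /58640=-0.00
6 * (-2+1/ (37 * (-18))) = -1333/ 111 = -12.01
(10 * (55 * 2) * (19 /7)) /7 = 20900 /49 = 426.53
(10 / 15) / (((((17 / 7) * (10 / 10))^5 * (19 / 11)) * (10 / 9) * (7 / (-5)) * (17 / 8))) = -633864 / 458613811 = -0.00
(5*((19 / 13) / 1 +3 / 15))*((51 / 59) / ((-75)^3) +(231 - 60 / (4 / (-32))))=70788937296 / 11984375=5906.77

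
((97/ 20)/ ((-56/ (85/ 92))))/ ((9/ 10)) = -8245/ 92736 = -0.09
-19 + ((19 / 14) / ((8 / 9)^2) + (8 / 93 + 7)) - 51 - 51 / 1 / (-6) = -52.70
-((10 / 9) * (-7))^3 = 343000 / 729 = 470.51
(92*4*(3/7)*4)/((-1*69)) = -64/7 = -9.14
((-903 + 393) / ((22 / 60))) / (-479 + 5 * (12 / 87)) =2.91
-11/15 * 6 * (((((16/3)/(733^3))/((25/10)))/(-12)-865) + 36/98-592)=27828720553474874/4342007027925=6409.18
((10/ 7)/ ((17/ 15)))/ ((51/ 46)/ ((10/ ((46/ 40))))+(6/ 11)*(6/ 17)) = 220000/ 55853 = 3.94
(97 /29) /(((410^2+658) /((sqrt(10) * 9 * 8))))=3492 * sqrt(10) /2446991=0.00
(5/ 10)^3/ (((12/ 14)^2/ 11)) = 539/ 288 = 1.87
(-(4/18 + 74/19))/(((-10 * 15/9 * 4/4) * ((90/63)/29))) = 35728/7125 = 5.01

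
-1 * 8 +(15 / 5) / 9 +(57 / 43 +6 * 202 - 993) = 27433 / 129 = 212.66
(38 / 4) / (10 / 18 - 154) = -171 / 2762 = -0.06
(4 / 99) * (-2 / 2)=-4 / 99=-0.04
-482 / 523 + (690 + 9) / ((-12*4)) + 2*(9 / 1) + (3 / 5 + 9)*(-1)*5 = -380611 / 8368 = -45.48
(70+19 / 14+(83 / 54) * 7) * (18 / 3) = 31040 / 63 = 492.70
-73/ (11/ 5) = -365/ 11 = -33.18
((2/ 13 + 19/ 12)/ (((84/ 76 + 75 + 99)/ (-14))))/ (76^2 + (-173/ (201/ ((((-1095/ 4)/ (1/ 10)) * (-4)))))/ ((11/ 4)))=-26563691/ 449233950672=-0.00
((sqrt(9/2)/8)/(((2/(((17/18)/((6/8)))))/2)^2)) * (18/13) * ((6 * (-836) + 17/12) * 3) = -17390575 * sqrt(2)/2808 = -8758.54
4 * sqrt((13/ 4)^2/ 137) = 13 * sqrt(137)/ 137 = 1.11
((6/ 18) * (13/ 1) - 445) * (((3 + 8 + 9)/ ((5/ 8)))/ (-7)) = 42304/ 21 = 2014.48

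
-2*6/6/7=-2/7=-0.29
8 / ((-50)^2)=2 / 625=0.00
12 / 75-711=-710.84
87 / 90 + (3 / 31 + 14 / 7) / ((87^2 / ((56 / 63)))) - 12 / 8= -5628736 / 10558755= -0.53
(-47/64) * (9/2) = -423/128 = -3.30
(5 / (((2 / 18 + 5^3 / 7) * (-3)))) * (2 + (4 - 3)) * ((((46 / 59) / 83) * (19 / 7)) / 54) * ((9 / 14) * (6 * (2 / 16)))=-19665 / 310430624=-0.00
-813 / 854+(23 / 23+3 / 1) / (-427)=-821 / 854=-0.96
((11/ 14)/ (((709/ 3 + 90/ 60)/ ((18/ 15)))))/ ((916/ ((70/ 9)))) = 11/ 326783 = 0.00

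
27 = 27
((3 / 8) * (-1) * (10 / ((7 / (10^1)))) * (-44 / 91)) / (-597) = -550 / 126763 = -0.00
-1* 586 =-586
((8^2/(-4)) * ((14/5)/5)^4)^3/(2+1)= -232218265089212416/178813934326171875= -1.30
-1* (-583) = 583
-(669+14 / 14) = -670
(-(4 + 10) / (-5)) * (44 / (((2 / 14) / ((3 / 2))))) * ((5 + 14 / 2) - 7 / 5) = 342804 / 25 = 13712.16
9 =9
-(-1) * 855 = 855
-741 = -741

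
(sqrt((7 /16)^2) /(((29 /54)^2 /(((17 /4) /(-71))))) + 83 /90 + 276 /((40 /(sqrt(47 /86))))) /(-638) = -0.01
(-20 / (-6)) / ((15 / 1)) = 2 / 9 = 0.22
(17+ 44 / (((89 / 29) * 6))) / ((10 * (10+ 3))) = 5177 / 34710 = 0.15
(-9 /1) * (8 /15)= -24 /5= -4.80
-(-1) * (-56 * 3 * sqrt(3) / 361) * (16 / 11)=-1.17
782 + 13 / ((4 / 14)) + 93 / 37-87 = 54983 / 74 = 743.01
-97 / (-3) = 97 / 3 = 32.33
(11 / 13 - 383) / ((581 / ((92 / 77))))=-457056 / 581581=-0.79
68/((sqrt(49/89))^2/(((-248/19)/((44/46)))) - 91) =-17260304/23108589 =-0.75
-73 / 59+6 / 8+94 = 22069 / 236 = 93.51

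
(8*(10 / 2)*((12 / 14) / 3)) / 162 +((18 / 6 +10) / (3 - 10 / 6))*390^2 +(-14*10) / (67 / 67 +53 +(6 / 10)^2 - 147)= 162283610320 / 109431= 1482976.58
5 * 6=30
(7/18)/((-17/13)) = -0.30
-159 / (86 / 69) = -10971 / 86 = -127.57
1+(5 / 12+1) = 2.42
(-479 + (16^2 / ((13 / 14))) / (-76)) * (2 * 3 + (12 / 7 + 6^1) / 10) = -28252533 / 8645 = -3268.08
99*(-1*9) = -891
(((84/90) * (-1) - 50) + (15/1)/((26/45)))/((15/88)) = -146.50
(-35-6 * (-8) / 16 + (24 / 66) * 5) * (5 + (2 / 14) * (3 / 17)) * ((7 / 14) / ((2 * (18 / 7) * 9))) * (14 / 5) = -347438 / 75735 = -4.59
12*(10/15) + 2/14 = 57/7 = 8.14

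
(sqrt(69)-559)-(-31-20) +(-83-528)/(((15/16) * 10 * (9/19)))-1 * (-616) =-19972/675 +sqrt(69) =-21.28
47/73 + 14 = 1069/73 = 14.64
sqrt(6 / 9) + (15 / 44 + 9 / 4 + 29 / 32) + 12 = sqrt(6) / 3 + 5455 / 352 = 16.31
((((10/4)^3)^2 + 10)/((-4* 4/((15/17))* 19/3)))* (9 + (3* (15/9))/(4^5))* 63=-425192066775/338690048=-1255.40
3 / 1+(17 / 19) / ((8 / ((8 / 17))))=58 / 19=3.05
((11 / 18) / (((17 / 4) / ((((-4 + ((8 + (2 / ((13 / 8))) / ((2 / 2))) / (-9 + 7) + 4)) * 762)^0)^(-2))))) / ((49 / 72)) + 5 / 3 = 4693 / 2499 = 1.88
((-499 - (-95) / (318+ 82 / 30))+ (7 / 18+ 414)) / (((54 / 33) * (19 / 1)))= -80316533 / 29616516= -2.71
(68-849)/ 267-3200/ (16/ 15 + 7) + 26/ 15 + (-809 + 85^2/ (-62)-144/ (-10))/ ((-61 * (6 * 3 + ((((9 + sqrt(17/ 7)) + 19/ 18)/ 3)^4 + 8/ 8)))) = -17133323376541703214169954705069/ 43073905587523206114786020085-36015390854753806536768 * sqrt(119)/ 6666342524456496442688275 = -397.82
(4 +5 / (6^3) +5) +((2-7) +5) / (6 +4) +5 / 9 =9.58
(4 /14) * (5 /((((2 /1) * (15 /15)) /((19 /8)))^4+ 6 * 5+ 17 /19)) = 1303210 /28642383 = 0.05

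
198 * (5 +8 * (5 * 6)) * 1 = 48510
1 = 1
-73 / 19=-3.84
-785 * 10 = -7850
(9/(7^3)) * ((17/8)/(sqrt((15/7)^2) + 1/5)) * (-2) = -765/16072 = -0.05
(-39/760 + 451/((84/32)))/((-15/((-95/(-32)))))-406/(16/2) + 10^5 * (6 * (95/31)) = 4596268154029/2499840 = 1838624.93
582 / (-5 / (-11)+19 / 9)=28809 / 127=226.84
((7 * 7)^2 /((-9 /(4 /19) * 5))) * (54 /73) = -57624 /6935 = -8.31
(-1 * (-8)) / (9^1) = 8 / 9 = 0.89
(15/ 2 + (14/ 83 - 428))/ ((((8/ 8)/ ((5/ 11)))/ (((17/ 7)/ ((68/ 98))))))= -2442125/ 3652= -668.71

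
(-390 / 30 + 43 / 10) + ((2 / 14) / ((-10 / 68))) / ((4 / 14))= -121 / 10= -12.10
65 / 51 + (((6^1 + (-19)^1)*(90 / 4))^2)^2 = 5973015482915 / 816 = 7319871915.34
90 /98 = 45 /49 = 0.92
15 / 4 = 3.75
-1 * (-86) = 86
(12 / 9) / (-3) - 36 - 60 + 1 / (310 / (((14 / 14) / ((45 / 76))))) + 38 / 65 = -8691596 / 90675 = -95.85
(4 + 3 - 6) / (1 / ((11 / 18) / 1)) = 11 / 18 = 0.61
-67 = -67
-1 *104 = -104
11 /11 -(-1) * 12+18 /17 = 239 /17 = 14.06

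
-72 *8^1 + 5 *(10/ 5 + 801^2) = 3207439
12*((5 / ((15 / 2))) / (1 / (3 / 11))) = 24 / 11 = 2.18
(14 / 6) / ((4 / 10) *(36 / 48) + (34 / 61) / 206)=62830 / 8151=7.71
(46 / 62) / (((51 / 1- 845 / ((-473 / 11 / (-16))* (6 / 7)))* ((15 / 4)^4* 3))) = -253184 / 63937906875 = -0.00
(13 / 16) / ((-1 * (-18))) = 13 / 288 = 0.05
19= 19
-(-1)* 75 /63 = 25 /21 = 1.19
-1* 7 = -7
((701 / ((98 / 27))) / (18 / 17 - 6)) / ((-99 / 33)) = 35751 / 2744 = 13.03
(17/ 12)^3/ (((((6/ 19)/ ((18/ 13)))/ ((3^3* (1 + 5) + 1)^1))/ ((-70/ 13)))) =-532544635/ 48672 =-10941.50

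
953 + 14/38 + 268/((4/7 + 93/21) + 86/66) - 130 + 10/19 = 866.41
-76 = -76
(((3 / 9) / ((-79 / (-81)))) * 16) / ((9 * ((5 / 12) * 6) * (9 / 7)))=224 / 1185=0.19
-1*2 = -2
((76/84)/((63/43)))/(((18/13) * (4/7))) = 10621/13608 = 0.78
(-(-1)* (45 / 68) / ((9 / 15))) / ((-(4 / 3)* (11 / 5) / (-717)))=806625 / 2992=269.59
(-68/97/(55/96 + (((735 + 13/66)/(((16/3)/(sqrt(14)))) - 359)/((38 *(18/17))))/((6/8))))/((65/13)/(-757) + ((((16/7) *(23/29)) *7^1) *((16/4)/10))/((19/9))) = -21124332232600798080 *sqrt(14)/2592642702276311018893 - 52364561710037258880/2592642702276311018893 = -0.05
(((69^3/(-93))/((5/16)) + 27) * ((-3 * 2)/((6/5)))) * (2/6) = 582621/31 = 18794.23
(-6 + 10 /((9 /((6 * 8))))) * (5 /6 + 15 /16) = 6035 /72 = 83.82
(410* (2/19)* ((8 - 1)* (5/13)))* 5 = 580.97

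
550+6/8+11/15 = 33089/60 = 551.48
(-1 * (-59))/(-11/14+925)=0.06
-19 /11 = -1.73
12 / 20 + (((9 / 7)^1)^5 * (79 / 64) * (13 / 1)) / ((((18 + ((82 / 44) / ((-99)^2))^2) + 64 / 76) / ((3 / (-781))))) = 935101904771502583611 / 1588940750690047765360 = 0.59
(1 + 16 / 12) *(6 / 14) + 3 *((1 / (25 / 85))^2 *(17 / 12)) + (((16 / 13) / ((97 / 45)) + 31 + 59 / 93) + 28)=110.34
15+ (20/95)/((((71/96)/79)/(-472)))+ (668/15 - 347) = -220595768/20235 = -10901.69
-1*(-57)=57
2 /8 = 1 /4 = 0.25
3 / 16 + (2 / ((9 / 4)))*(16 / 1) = 2075 / 144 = 14.41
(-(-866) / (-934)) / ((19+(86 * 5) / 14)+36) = -3031 / 280200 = -0.01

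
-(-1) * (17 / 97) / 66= 17 / 6402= 0.00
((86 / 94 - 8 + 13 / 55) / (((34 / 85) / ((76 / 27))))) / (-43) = 1.12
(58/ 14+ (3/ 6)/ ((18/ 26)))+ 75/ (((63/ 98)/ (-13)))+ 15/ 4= -380029/ 252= -1508.05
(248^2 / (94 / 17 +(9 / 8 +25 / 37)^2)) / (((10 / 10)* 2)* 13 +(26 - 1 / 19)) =1740561231872 / 12895566579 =134.97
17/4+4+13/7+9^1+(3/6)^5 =4287/224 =19.14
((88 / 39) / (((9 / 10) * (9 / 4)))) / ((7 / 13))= 3520 / 1701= 2.07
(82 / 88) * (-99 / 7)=-369 / 28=-13.18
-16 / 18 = -8 / 9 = -0.89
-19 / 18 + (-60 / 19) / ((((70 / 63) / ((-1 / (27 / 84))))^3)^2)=-1522.81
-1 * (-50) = 50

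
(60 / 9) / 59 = 20 / 177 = 0.11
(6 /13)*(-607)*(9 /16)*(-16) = 32778 /13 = 2521.38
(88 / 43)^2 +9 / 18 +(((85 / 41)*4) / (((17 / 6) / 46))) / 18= 5534611 / 454854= 12.17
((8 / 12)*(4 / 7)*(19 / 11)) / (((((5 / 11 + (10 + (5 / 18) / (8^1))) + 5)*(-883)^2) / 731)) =5333376 / 133907687305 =0.00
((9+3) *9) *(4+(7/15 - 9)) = -2448/5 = -489.60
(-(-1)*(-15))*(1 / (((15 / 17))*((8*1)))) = -17 / 8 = -2.12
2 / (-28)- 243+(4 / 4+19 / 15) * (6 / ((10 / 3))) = -83647 / 350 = -238.99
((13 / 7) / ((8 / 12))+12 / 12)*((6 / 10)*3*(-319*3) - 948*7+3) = -1107117 / 35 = -31631.91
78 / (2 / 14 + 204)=546 / 1429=0.38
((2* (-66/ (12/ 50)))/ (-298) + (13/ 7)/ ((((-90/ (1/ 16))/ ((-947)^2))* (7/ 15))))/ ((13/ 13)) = -1735825433/ 700896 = -2476.58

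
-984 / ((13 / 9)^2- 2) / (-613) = 79704 / 4291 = 18.57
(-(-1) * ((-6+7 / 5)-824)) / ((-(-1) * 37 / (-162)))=671166 / 185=3627.92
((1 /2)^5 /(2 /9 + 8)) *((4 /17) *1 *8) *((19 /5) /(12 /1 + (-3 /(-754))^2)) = 16202706 /7151940715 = 0.00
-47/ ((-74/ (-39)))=-1833/ 74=-24.77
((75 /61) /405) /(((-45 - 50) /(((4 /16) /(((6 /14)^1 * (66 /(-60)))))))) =35 /2065338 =0.00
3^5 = 243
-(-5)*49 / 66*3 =245 / 22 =11.14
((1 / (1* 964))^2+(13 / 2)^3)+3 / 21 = 1787384701 / 6505072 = 274.77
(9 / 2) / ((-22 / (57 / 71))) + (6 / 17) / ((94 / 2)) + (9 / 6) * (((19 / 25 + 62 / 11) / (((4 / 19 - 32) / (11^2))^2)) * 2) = 1581340158682833 / 5691302887600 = 277.85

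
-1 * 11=-11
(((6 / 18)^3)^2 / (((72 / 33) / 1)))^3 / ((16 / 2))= 1331 / 42845606719488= 0.00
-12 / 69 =-4 / 23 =-0.17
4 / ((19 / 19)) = 4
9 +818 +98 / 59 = 48891 / 59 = 828.66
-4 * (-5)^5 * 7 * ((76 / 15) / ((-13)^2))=1330000 / 507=2623.27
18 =18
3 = 3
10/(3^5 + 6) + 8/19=2182/4731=0.46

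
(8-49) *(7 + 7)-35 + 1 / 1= -608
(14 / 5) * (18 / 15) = 84 / 25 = 3.36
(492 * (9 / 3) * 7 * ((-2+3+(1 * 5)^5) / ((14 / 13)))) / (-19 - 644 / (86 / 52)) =-1289606292 / 17561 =-73435.81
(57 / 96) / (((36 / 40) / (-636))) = -5035 / 12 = -419.58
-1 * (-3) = 3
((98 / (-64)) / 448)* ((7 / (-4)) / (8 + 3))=49 / 90112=0.00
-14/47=-0.30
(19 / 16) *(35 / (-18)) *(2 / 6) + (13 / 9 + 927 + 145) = 926791 / 864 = 1072.67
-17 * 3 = -51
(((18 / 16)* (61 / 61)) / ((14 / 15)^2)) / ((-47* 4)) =-2025 / 294784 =-0.01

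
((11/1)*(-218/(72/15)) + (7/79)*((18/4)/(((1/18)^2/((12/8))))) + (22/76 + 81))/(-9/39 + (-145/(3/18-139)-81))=43790927453/15640504056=2.80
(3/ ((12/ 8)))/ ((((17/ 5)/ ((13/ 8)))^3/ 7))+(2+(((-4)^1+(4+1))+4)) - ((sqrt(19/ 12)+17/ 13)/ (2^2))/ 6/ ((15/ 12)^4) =260773526593/ 30657120000 - 16 * sqrt(57)/ 5625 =8.48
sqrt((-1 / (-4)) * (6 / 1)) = sqrt(6) / 2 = 1.22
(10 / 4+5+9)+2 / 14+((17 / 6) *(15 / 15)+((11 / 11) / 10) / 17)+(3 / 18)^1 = 11691 / 595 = 19.65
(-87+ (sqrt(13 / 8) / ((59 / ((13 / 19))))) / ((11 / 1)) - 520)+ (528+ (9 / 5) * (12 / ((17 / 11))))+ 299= 13 * sqrt(26) / 49324+ 19888 / 85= 233.98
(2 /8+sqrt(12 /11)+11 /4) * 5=10 * sqrt(33) /11+15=20.22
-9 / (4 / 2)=-9 / 2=-4.50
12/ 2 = 6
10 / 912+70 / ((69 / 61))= 216385 / 3496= 61.90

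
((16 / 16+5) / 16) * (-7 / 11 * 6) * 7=-441 / 44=-10.02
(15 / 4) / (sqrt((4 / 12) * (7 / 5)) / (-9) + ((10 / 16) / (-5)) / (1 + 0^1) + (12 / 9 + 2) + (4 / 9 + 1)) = 2160 * sqrt(105) / 1682927 + 1356750 / 1682927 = 0.82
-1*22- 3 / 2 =-47 / 2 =-23.50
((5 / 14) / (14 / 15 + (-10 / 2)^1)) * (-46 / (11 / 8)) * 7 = 13800 / 671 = 20.57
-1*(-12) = 12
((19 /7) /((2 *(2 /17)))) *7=323 /4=80.75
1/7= 0.14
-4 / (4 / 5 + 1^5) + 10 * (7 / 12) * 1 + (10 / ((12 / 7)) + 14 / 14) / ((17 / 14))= 2827 / 306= 9.24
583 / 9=64.78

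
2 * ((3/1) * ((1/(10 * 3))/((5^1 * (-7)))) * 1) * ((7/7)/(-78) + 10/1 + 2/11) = -349/6006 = -0.06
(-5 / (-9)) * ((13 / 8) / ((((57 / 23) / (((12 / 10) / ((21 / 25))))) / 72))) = 14950 / 399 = 37.47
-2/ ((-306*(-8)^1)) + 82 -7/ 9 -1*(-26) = 107.22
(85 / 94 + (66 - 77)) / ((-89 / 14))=6643 / 4183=1.59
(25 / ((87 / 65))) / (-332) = -1625 / 28884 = -0.06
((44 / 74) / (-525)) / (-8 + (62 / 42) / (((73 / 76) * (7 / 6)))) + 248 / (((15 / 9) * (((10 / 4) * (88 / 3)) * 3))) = 246822823 / 364834800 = 0.68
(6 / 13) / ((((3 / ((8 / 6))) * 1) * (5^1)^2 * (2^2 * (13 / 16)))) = 32 / 12675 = 0.00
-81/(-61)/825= 0.00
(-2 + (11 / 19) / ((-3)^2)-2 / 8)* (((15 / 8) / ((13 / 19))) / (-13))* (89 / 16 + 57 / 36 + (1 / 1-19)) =-299575 / 59904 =-5.00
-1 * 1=-1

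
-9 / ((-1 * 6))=3 / 2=1.50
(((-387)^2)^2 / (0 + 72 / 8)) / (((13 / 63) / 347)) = 54484299913869 / 13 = 4191099993374.54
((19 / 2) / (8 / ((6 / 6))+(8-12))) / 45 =19 / 360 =0.05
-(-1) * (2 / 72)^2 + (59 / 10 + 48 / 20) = 53789 / 6480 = 8.30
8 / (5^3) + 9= 1133 / 125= 9.06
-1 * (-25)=25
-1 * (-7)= 7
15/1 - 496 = -481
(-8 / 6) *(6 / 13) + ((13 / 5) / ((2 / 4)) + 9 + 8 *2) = 1923 / 65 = 29.58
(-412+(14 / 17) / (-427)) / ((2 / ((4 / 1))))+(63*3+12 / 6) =-656425 / 1037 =-633.00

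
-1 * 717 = -717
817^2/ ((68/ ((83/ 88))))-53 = 55084435/ 5984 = 9205.29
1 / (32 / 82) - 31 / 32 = 51 / 32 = 1.59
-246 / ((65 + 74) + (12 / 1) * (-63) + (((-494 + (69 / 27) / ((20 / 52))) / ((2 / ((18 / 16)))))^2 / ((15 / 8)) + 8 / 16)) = -2952000 / 473570761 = -0.01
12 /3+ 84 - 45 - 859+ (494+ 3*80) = -82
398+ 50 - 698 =-250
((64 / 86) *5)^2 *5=128000 / 1849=69.23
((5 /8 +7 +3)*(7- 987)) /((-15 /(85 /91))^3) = 2088025 /830466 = 2.51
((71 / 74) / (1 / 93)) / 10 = 8.92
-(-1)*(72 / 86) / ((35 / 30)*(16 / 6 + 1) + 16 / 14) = 4536 / 29369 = 0.15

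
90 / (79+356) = 6 / 29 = 0.21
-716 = -716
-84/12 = -7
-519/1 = -519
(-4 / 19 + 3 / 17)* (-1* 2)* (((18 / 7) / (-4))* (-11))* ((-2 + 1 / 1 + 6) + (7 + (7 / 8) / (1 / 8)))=1089 / 119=9.15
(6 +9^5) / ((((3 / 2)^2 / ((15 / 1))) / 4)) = 1574800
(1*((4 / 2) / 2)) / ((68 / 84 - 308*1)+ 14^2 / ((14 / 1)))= -21 / 6157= -0.00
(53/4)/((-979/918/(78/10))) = -948753/9790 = -96.91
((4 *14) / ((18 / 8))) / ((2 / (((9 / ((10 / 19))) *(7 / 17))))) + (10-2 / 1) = 8128 / 85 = 95.62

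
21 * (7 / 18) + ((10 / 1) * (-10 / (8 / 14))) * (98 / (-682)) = 33.31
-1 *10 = -10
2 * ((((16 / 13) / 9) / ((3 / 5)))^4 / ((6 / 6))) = 0.01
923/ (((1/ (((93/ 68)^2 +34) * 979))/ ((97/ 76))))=14538208069385/ 351424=41369422.89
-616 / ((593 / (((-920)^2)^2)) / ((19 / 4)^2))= -9956787554560000 / 593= -16790535505160.20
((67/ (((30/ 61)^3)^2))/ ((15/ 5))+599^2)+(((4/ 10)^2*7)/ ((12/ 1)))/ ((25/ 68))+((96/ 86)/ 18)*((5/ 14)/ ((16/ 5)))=237233216950114687/ 658287000000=360379.62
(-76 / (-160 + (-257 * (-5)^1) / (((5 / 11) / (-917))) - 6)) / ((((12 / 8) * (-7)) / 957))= -0.00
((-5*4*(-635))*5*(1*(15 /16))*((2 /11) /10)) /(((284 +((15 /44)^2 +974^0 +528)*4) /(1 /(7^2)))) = 6985 /759059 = 0.01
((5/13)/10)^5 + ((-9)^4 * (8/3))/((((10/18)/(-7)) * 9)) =-1455135881467/59406880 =-24494.40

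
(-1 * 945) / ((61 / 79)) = -74655 / 61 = -1223.85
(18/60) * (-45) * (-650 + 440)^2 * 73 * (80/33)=-1158948000/11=-105358909.09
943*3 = 2829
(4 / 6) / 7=2 / 21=0.10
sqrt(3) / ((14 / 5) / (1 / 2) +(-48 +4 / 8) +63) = 10 * sqrt(3) / 211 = 0.08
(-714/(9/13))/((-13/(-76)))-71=-18301/3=-6100.33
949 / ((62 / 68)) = 32266 / 31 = 1040.84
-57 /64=-0.89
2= 2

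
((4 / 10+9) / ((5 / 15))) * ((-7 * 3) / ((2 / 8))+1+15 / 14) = -161727 / 70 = -2310.39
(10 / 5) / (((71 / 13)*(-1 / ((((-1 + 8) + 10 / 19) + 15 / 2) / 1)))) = -7423 / 1349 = -5.50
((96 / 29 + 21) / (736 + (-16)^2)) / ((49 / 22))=0.01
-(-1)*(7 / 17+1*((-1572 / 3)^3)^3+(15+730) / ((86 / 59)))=-4354406358395391387578963651 / 1462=-2978390122021471537331713.00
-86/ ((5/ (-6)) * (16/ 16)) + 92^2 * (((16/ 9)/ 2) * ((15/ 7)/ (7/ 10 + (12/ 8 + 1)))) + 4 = 540256/ 105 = 5145.30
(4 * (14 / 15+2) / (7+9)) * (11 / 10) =121 / 150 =0.81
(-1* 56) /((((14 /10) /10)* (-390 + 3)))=400 /387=1.03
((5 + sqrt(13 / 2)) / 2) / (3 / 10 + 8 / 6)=15*sqrt(26) / 98 + 75 / 49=2.31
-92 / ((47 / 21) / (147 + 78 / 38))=-5471424 / 893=-6127.01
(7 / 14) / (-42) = -1 / 84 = -0.01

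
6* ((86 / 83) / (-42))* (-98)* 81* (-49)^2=234155124 / 83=2821146.07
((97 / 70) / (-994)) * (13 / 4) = -1261 / 278320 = -0.00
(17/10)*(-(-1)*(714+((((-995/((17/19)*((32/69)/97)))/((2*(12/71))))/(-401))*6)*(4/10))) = 421650435/51328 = 8214.82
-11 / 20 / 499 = -11 / 9980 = -0.00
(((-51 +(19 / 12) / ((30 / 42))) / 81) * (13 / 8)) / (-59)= 38051 / 2293920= 0.02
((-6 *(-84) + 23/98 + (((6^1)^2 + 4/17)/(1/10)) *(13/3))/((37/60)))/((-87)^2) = 103680050/233284149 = 0.44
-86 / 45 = -1.91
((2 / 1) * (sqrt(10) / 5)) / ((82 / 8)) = 8 * sqrt(10) / 205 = 0.12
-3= -3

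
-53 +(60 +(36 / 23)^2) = 4999 / 529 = 9.45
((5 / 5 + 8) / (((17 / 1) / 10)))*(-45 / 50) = -81 / 17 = -4.76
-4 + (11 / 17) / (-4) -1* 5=-623 / 68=-9.16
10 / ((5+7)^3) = 5 / 864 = 0.01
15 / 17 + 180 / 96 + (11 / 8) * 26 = 5237 / 136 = 38.51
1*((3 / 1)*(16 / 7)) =48 / 7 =6.86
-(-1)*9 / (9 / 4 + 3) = 12 / 7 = 1.71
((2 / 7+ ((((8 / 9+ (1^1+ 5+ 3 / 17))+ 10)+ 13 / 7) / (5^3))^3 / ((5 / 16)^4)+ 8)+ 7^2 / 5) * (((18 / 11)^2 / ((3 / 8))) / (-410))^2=7082755419497010708736 / 1265695987452362060546875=0.01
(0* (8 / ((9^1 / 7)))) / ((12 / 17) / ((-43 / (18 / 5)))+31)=0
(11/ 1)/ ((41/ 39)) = 429/ 41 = 10.46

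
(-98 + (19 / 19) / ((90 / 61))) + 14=-7499 / 90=-83.32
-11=-11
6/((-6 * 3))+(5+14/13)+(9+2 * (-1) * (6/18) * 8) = 367/39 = 9.41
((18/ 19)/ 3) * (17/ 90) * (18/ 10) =51/ 475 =0.11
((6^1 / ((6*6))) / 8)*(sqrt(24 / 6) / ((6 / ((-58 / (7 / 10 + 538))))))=-145 / 193932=-0.00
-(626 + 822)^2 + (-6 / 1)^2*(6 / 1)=-2096488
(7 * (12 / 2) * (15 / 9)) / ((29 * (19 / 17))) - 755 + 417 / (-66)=-9202519 / 12122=-759.16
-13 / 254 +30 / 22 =3667 / 2794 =1.31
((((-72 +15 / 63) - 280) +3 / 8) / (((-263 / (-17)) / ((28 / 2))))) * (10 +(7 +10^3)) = -340207179 / 1052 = -323390.85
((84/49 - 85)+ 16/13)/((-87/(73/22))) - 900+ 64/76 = -988410629/1103102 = -896.03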